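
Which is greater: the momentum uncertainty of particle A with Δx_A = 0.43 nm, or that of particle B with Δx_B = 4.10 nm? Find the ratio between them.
Particle A has the larger minimum momentum uncertainty, by a factor of 9.53.

For each particle, the minimum momentum uncertainty is Δp_min = ℏ/(2Δx):

Particle A: Δp_A = ℏ/(2×4.300e-10 m) = 1.226e-25 kg·m/s
Particle B: Δp_B = ℏ/(2×4.100e-09 m) = 1.286e-26 kg·m/s

Ratio: Δp_A/Δp_B = 9.53

Since Δp_min ∝ 1/Δx, the particle with smaller position uncertainty (A) has larger momentum uncertainty.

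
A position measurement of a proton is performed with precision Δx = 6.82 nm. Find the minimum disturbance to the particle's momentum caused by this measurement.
7.731 × 10^-27 kg·m/s

The uncertainty principle implies that measuring position disturbs momentum:
ΔxΔp ≥ ℏ/2

When we measure position with precision Δx, we necessarily introduce a momentum uncertainty:
Δp ≥ ℏ/(2Δx)
Δp_min = (1.055e-34 J·s) / (2 × 6.820e-09 m)
Δp_min = 7.731e-27 kg·m/s

The more precisely we measure position, the greater the momentum disturbance.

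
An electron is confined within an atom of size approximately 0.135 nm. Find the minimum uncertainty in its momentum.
3.906 × 10^-25 kg·m/s

Using the Heisenberg uncertainty principle:
ΔxΔp ≥ ℏ/2

With Δx ≈ L = 1.350e-10 m (the confinement size):
Δp_min = ℏ/(2Δx)
Δp_min = (1.055e-34 J·s) / (2 × 1.350e-10 m)
Δp_min = 3.906e-25 kg·m/s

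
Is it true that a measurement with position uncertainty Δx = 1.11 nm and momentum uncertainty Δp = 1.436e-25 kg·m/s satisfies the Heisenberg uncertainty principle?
Yes, it satisfies the uncertainty principle.

Calculate the product ΔxΔp:
ΔxΔp = (1.110e-09 m) × (1.436e-25 kg·m/s)
ΔxΔp = 1.594e-34 J·s

Compare to the minimum allowed value ℏ/2:
ℏ/2 = 5.273e-35 J·s

Since ΔxΔp = 1.594e-34 J·s ≥ 5.273e-35 J·s = ℏ/2,
the measurement satisfies the uncertainty principle.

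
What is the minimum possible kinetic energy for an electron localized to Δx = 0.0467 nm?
4.367 eV

Localizing a particle requires giving it sufficient momentum uncertainty:

1. From uncertainty principle: Δp ≥ ℏ/(2Δx)
   Δp_min = (1.055e-34 J·s) / (2 × 4.670e-11 m)
   Δp_min = 1.129e-24 kg·m/s

2. This momentum uncertainty corresponds to kinetic energy:
   KE ≈ (Δp)²/(2m) = (1.129e-24)²/(2 × 9.109e-31 kg)
   KE = 6.997e-19 J = 4.367 eV

Tighter localization requires more energy.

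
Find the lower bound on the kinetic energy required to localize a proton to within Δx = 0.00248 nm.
843.433 meV

Localizing a particle requires giving it sufficient momentum uncertainty:

1. From uncertainty principle: Δp ≥ ℏ/(2Δx)
   Δp_min = (1.055e-34 J·s) / (2 × 2.480e-12 m)
   Δp_min = 2.126e-23 kg·m/s

2. This momentum uncertainty corresponds to kinetic energy:
   KE ≈ (Δp)²/(2m) = (2.126e-23)²/(2 × 1.673e-27 kg)
   KE = 1.351e-19 J = 843.433 meV

Tighter localization requires more energy.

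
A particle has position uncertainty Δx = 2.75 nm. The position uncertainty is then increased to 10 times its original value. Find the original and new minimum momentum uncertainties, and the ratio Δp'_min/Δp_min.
Original Δp_min = 1.917 × 10^-26 kg·m/s; new Δp'_min = 1.917 × 10^-27 kg·m/s; ratio Δp'_min/Δp_min = 1/10.

From the uncertainty principle ΔxΔp ≥ ℏ/2, the minimum momentum uncertainty is Δp_min = ℏ/(2Δx).

Original (Δx = 2.75 nm = 2.750e-09 m):
Δp_min = (1.055e-34 J·s)/(2 × 2.750e-09 m) = 1.917e-26 kg·m/s

When Δx → 10Δx:
Δp'_min = ℏ/(2 × 10Δx) = (1/10) × ℏ/(2Δx) = (1/10) × Δp_min
Δp'_min = 1/10 × 1.917e-26 kg·m/s = 1.917e-27 kg·m/s

Since Δp_min ∝ 1/Δx, when Δx is increased to 10 times its original value, Δp_min decreases to 1/10 of its original value.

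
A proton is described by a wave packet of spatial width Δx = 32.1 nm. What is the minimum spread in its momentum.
1.643 × 10^-27 kg·m/s

For a wave packet, the spatial width Δx and momentum spread Δp are related by the uncertainty principle:
ΔxΔp ≥ ℏ/2

The minimum momentum spread is:
Δp_min = ℏ/(2Δx)
Δp_min = (1.055e-34 J·s) / (2 × 3.210e-08 m)
Δp_min = 1.643e-27 kg·m/s

A wave packet cannot have both a well-defined position and well-defined momentum.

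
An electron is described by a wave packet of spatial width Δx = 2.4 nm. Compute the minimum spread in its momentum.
2.197 × 10^-26 kg·m/s

For a wave packet, the spatial width Δx and momentum spread Δp are related by the uncertainty principle:
ΔxΔp ≥ ℏ/2

The minimum momentum spread is:
Δp_min = ℏ/(2Δx)
Δp_min = (1.055e-34 J·s) / (2 × 2.400e-09 m)
Δp_min = 2.197e-26 kg·m/s

A wave packet cannot have both a well-defined position and well-defined momentum.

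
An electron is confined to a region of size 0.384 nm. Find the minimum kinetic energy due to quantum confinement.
64.595 meV

Using the uncertainty principle:

1. Position uncertainty: Δx ≈ 3.840e-10 m
2. Minimum momentum uncertainty: Δp = ℏ/(2Δx) = 1.373e-25 kg·m/s
3. Minimum kinetic energy:
   KE = (Δp)²/(2m) = (1.373e-25)²/(2 × 9.109e-31 kg)
   KE = 1.035e-20 J = 64.595 meV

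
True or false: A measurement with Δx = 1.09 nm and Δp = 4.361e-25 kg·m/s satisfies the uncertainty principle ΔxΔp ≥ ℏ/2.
Yes, it satisfies the uncertainty principle.

Calculate the product ΔxΔp:
ΔxΔp = (1.090e-09 m) × (4.361e-25 kg·m/s)
ΔxΔp = 4.753e-34 J·s

Compare to the minimum allowed value ℏ/2:
ℏ/2 = 5.273e-35 J·s

Since ΔxΔp = 4.753e-34 J·s ≥ 5.273e-35 J·s = ℏ/2,
the measurement satisfies the uncertainty principle.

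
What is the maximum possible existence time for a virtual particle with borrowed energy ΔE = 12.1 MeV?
27.199 ys

Using the energy-time uncertainty principle:
ΔEΔt ≥ ℏ/2

For a virtual particle borrowing energy ΔE, the maximum lifetime is:
Δt_max = ℏ/(2ΔE)

Converting energy:
ΔE = 12.1 MeV = 1.939e-12 J

Δt_max = (1.055e-34 J·s) / (2 × 1.939e-12 J)
Δt_max = 2.720e-23 s = 27.199 ys

Virtual particles with higher borrowed energy exist for shorter times.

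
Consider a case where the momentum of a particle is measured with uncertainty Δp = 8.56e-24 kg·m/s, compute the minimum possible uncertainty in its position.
6.160 pm

Using the Heisenberg uncertainty principle:
ΔxΔp ≥ ℏ/2

The minimum uncertainty in position is:
Δx_min = ℏ/(2Δp)
Δx_min = (1.055e-34 J·s) / (2 × 8.560e-24 kg·m/s)
Δx_min = 6.160e-12 m = 6.160 pm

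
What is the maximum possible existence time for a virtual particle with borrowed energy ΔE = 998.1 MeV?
3.297 × 10^-25 s

Using the energy-time uncertainty principle:
ΔEΔt ≥ ℏ/2

For a virtual particle borrowing energy ΔE, the maximum lifetime is:
Δt_max = ℏ/(2ΔE)

Converting energy:
ΔE = 998.1 MeV = 1.599e-10 J

Δt_max = (1.055e-34 J·s) / (2 × 1.599e-10 J)
Δt_max = 3.297e-25 s = 3.297 × 10^-25 s

Virtual particles with higher borrowed energy exist for shorter times.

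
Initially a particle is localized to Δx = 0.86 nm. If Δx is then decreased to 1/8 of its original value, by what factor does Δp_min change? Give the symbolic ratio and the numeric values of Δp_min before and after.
Original Δp_min = 6.131 × 10^-26 kg·m/s; new Δp'_min = 4.905 × 10^-25 kg·m/s; ratio Δp'_min/Δp_min = 8.

From the uncertainty principle ΔxΔp ≥ ℏ/2, the minimum momentum uncertainty is Δp_min = ℏ/(2Δx).

Original (Δx = 0.86 nm = 8.600e-10 m):
Δp_min = (1.055e-34 J·s)/(2 × 8.600e-10 m) = 6.131e-26 kg·m/s

When Δx → (1/8)Δx:
Δp'_min = ℏ/(2 × (1/8)Δx) = 8 × ℏ/(2Δx) = 8 × Δp_min
Δp'_min = 8 × 6.131e-26 kg·m/s = 4.905e-25 kg·m/s

Since Δp_min ∝ 1/Δx, when Δx is decreased to 1/8 of its original value, Δp_min increases to 8 times its original value.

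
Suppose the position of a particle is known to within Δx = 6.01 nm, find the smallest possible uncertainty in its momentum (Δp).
8.773 × 10^-27 kg·m/s

Using the Heisenberg uncertainty principle:
ΔxΔp ≥ ℏ/2

The minimum uncertainty in momentum is:
Δp_min = ℏ/(2Δx)
Δp_min = (1.055e-34 J·s) / (2 × 6.010e-09 m)
Δp_min = 8.773e-27 kg·m/s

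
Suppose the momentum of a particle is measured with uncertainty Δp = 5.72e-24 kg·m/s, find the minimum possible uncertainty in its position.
9.218 pm

Using the Heisenberg uncertainty principle:
ΔxΔp ≥ ℏ/2

The minimum uncertainty in position is:
Δx_min = ℏ/(2Δp)
Δx_min = (1.055e-34 J·s) / (2 × 5.720e-24 kg·m/s)
Δx_min = 9.218e-12 m = 9.218 pm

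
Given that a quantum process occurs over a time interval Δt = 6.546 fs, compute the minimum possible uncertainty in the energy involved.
50.276 meV

Using the energy-time uncertainty principle:
ΔEΔt ≥ ℏ/2

The minimum uncertainty in energy is:
ΔE_min = ℏ/(2Δt)
ΔE_min = (1.055e-34 J·s) / (2 × 6.546e-15 s)
ΔE_min = 8.055e-21 J = 50.276 meV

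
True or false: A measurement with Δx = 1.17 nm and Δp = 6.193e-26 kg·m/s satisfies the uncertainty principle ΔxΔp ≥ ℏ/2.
Yes, it satisfies the uncertainty principle.

Calculate the product ΔxΔp:
ΔxΔp = (1.170e-09 m) × (6.193e-26 kg·m/s)
ΔxΔp = 7.246e-35 J·s

Compare to the minimum allowed value ℏ/2:
ℏ/2 = 5.273e-35 J·s

Since ΔxΔp = 7.246e-35 J·s ≥ 5.273e-35 J·s = ℏ/2,
the measurement satisfies the uncertainty principle.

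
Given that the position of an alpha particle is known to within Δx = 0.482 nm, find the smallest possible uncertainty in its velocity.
16.464 m/s

Using the Heisenberg uncertainty principle and Δp = mΔv:
ΔxΔp ≥ ℏ/2
Δx(mΔv) ≥ ℏ/2

The minimum uncertainty in velocity is:
Δv_min = ℏ/(2mΔx)
Δv_min = (1.055e-34 J·s) / (2 × 6.645e-27 kg × 4.820e-10 m)
Δv_min = 1.646e+01 m/s = 16.464 m/s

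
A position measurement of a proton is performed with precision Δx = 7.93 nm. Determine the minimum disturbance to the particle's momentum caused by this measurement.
6.649 × 10^-27 kg·m/s

The uncertainty principle implies that measuring position disturbs momentum:
ΔxΔp ≥ ℏ/2

When we measure position with precision Δx, we necessarily introduce a momentum uncertainty:
Δp ≥ ℏ/(2Δx)
Δp_min = (1.055e-34 J·s) / (2 × 7.930e-09 m)
Δp_min = 6.649e-27 kg·m/s

The more precisely we measure position, the greater the momentum disturbance.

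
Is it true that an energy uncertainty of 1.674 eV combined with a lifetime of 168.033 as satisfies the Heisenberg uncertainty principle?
No, it violates the uncertainty relation.

Calculate the product ΔEΔt:
ΔE = 1.674 eV = 2.682e-19 J
ΔEΔt = (2.682e-19 J) × (1.680e-16 s)
ΔEΔt = 4.507e-35 J·s

Compare to the minimum allowed value ℏ/2:
ℏ/2 = 5.273e-35 J·s

Since ΔEΔt = 4.507e-35 J·s < 5.273e-35 J·s = ℏ/2,
this violates the uncertainty relation.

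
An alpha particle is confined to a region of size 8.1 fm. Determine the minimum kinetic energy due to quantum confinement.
19.903 keV

Using the uncertainty principle:

1. Position uncertainty: Δx ≈ 8.100e-15 m
2. Minimum momentum uncertainty: Δp = ℏ/(2Δx) = 6.510e-21 kg·m/s
3. Minimum kinetic energy:
   KE = (Δp)²/(2m) = (6.510e-21)²/(2 × 6.645e-27 kg)
   KE = 3.189e-15 J = 19.903 keV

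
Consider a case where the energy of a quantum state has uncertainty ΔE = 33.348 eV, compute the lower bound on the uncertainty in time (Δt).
9.869 as

Using the energy-time uncertainty principle:
ΔEΔt ≥ ℏ/2

The minimum uncertainty in time is:
Δt_min = ℏ/(2ΔE)
Δt_min = (1.055e-34 J·s) / (2 × 5.343e-18 J)
Δt_min = 9.869e-18 s = 9.869 as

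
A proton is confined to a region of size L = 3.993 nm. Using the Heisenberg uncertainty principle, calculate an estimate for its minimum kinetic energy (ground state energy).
325.354 neV

Using the uncertainty principle to estimate ground state energy:

1. The position uncertainty is approximately the confinement size:
   Δx ≈ L = 3.993e-09 m

2. From ΔxΔp ≥ ℏ/2, the minimum momentum uncertainty is:
   Δp ≈ ℏ/(2L) = 1.321e-26 kg·m/s

3. The kinetic energy is approximately:
   KE ≈ (Δp)²/(2m) = (1.321e-26)²/(2 × 1.673e-27 kg)
   KE ≈ 5.213e-26 J = 325.354 neV

This is an order-of-magnitude estimate of the ground state energy.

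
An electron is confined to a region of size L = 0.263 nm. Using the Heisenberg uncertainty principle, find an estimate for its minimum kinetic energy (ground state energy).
137.706 meV

Using the uncertainty principle to estimate ground state energy:

1. The position uncertainty is approximately the confinement size:
   Δx ≈ L = 2.630e-10 m

2. From ΔxΔp ≥ ℏ/2, the minimum momentum uncertainty is:
   Δp ≈ ℏ/(2L) = 2.005e-25 kg·m/s

3. The kinetic energy is approximately:
   KE ≈ (Δp)²/(2m) = (2.005e-25)²/(2 × 9.109e-31 kg)
   KE ≈ 2.206e-20 J = 137.706 meV

This is an order-of-magnitude estimate of the ground state energy.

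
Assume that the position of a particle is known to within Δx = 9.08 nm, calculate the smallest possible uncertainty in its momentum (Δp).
5.807 × 10^-27 kg·m/s

Using the Heisenberg uncertainty principle:
ΔxΔp ≥ ℏ/2

The minimum uncertainty in momentum is:
Δp_min = ℏ/(2Δx)
Δp_min = (1.055e-34 J·s) / (2 × 9.080e-09 m)
Δp_min = 5.807e-27 kg·m/s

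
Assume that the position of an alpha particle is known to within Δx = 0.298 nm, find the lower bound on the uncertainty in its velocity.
26.629 m/s

Using the Heisenberg uncertainty principle and Δp = mΔv:
ΔxΔp ≥ ℏ/2
Δx(mΔv) ≥ ℏ/2

The minimum uncertainty in velocity is:
Δv_min = ℏ/(2mΔx)
Δv_min = (1.055e-34 J·s) / (2 × 6.645e-27 kg × 2.980e-10 m)
Δv_min = 2.663e+01 m/s = 26.629 m/s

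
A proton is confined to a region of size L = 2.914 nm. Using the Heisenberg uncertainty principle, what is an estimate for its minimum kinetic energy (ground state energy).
610.907 neV

Using the uncertainty principle to estimate ground state energy:

1. The position uncertainty is approximately the confinement size:
   Δx ≈ L = 2.914e-09 m

2. From ΔxΔp ≥ ℏ/2, the minimum momentum uncertainty is:
   Δp ≈ ℏ/(2L) = 1.809e-26 kg·m/s

3. The kinetic energy is approximately:
   KE ≈ (Δp)²/(2m) = (1.809e-26)²/(2 × 1.673e-27 kg)
   KE ≈ 9.788e-26 J = 610.907 neV

This is an order-of-magnitude estimate of the ground state energy.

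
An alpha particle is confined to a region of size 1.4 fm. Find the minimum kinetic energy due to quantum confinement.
666.229 keV

Using the uncertainty principle:

1. Position uncertainty: Δx ≈ 1.400e-15 m
2. Minimum momentum uncertainty: Δp = ℏ/(2Δx) = 3.766e-20 kg·m/s
3. Minimum kinetic energy:
   KE = (Δp)²/(2m) = (3.766e-20)²/(2 × 6.645e-27 kg)
   KE = 1.067e-13 J = 666.229 keV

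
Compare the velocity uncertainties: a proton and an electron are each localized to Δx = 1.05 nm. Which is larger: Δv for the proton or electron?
The electron has the larger minimum velocity uncertainty, by a ratio of 1836.2.

For both particles, Δp_min = ℏ/(2Δx) = 5.022e-26 kg·m/s (same for both).

The velocity uncertainty is Δv = Δp/m:
- proton: Δv = 5.022e-26 / 1.673e-27 = 3.002e+01 m/s = 30.023 m/s
- electron: Δv = 5.022e-26 / 9.109e-31 = 5.513e+04 m/s = 55.127 km/s

Ratio: 5.513e+04 / 3.002e+01 = 1836.2

The lighter particle has larger velocity uncertainty because Δv ∝ 1/m.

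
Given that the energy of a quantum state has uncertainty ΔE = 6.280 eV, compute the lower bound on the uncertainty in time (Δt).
52.405 as

Using the energy-time uncertainty principle:
ΔEΔt ≥ ℏ/2

The minimum uncertainty in time is:
Δt_min = ℏ/(2ΔE)
Δt_min = (1.055e-34 J·s) / (2 × 1.006e-18 J)
Δt_min = 5.241e-17 s = 52.405 as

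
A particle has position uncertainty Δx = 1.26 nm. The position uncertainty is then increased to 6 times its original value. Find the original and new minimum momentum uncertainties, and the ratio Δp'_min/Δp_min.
Original Δp_min = 4.185 × 10^-26 kg·m/s; new Δp'_min = 6.975 × 10^-27 kg·m/s; ratio Δp'_min/Δp_min = 1/6.

From the uncertainty principle ΔxΔp ≥ ℏ/2, the minimum momentum uncertainty is Δp_min = ℏ/(2Δx).

Original (Δx = 1.26 nm = 1.260e-09 m):
Δp_min = (1.055e-34 J·s)/(2 × 1.260e-09 m) = 4.185e-26 kg·m/s

When Δx → 6Δx:
Δp'_min = ℏ/(2 × 6Δx) = (1/6) × ℏ/(2Δx) = (1/6) × Δp_min
Δp'_min = 1/6 × 4.185e-26 kg·m/s = 6.975e-27 kg·m/s

Since Δp_min ∝ 1/Δx, when Δx is increased to 6 times its original value, Δp_min decreases to 1/6 of its original value.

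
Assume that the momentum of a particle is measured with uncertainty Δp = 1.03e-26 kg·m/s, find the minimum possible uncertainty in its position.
5.119 nm

Using the Heisenberg uncertainty principle:
ΔxΔp ≥ ℏ/2

The minimum uncertainty in position is:
Δx_min = ℏ/(2Δp)
Δx_min = (1.055e-34 J·s) / (2 × 1.030e-26 kg·m/s)
Δx_min = 5.119e-09 m = 5.119 nm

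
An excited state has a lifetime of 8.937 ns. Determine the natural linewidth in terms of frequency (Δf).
8.904 MHz

Using the energy-time uncertainty principle and E = hf:
ΔEΔt ≥ ℏ/2
hΔf·Δt ≥ ℏ/2

The minimum frequency uncertainty is:
Δf = ℏ/(2hτ) = 1/(4πτ)
Δf = 1/(4π × 8.937e-09 s)
Δf = 8.904e+06 Hz = 8.904 MHz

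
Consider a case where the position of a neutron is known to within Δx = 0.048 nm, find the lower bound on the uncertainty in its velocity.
655.857 m/s

Using the Heisenberg uncertainty principle and Δp = mΔv:
ΔxΔp ≥ ℏ/2
Δx(mΔv) ≥ ℏ/2

The minimum uncertainty in velocity is:
Δv_min = ℏ/(2mΔx)
Δv_min = (1.055e-34 J·s) / (2 × 1.675e-27 kg × 4.800e-11 m)
Δv_min = 6.559e+02 m/s = 655.857 m/s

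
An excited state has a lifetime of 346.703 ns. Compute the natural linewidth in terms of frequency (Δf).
229.526 kHz

Using the energy-time uncertainty principle and E = hf:
ΔEΔt ≥ ℏ/2
hΔf·Δt ≥ ℏ/2

The minimum frequency uncertainty is:
Δf = ℏ/(2hτ) = 1/(4πτ)
Δf = 1/(4π × 3.467e-07 s)
Δf = 2.295e+05 Hz = 229.526 kHz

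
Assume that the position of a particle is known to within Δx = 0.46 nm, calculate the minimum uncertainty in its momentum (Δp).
1.146 × 10^-25 kg·m/s

Using the Heisenberg uncertainty principle:
ΔxΔp ≥ ℏ/2

The minimum uncertainty in momentum is:
Δp_min = ℏ/(2Δx)
Δp_min = (1.055e-34 J·s) / (2 × 4.600e-10 m)
Δp_min = 1.146e-25 kg·m/s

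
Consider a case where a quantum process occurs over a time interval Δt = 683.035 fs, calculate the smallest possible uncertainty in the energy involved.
481.829 μeV

Using the energy-time uncertainty principle:
ΔEΔt ≥ ℏ/2

The minimum uncertainty in energy is:
ΔE_min = ℏ/(2Δt)
ΔE_min = (1.055e-34 J·s) / (2 × 6.830e-13 s)
ΔE_min = 7.720e-23 J = 481.829 μeV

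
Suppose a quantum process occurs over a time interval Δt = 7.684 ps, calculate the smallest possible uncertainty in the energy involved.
42.830 μeV

Using the energy-time uncertainty principle:
ΔEΔt ≥ ℏ/2

The minimum uncertainty in energy is:
ΔE_min = ℏ/(2Δt)
ΔE_min = (1.055e-34 J·s) / (2 × 7.684e-12 s)
ΔE_min = 6.862e-24 J = 42.830 μeV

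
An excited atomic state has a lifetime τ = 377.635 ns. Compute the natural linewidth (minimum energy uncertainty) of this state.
871.492 peV

Using the energy-time uncertainty principle:
ΔEΔt ≥ ℏ/2

The lifetime τ represents the time uncertainty Δt.
The natural linewidth (minimum energy uncertainty) is:

ΔE = ℏ/(2τ)
ΔE = (1.055e-34 J·s) / (2 × 3.776e-07 s)
ΔE = 1.396e-28 J = 871.492 peV

This natural linewidth limits the precision of spectroscopic measurements.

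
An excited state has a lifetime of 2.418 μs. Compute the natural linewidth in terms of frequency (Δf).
32.910 kHz

Using the energy-time uncertainty principle and E = hf:
ΔEΔt ≥ ℏ/2
hΔf·Δt ≥ ℏ/2

The minimum frequency uncertainty is:
Δf = ℏ/(2hτ) = 1/(4πτ)
Δf = 1/(4π × 2.418e-06 s)
Δf = 3.291e+04 Hz = 32.910 kHz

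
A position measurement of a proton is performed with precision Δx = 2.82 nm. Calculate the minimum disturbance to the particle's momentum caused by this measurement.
1.870 × 10^-26 kg·m/s

The uncertainty principle implies that measuring position disturbs momentum:
ΔxΔp ≥ ℏ/2

When we measure position with precision Δx, we necessarily introduce a momentum uncertainty:
Δp ≥ ℏ/(2Δx)
Δp_min = (1.055e-34 J·s) / (2 × 2.820e-09 m)
Δp_min = 1.870e-26 kg·m/s

The more precisely we measure position, the greater the momentum disturbance.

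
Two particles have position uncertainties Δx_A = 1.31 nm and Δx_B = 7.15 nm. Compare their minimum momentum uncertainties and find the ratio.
Particle A has the larger minimum momentum uncertainty, by a factor of 5.46.

For each particle, the minimum momentum uncertainty is Δp_min = ℏ/(2Δx):

Particle A: Δp_A = ℏ/(2×1.310e-09 m) = 4.025e-26 kg·m/s
Particle B: Δp_B = ℏ/(2×7.150e-09 m) = 7.375e-27 kg·m/s

Ratio: Δp_A/Δp_B = 5.46

Since Δp_min ∝ 1/Δx, the particle with smaller position uncertainty (A) has larger momentum uncertainty.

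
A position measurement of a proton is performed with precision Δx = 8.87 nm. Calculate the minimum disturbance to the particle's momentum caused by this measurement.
5.945 × 10^-27 kg·m/s

The uncertainty principle implies that measuring position disturbs momentum:
ΔxΔp ≥ ℏ/2

When we measure position with precision Δx, we necessarily introduce a momentum uncertainty:
Δp ≥ ℏ/(2Δx)
Δp_min = (1.055e-34 J·s) / (2 × 8.870e-09 m)
Δp_min = 5.945e-27 kg·m/s

The more precisely we measure position, the greater the momentum disturbance.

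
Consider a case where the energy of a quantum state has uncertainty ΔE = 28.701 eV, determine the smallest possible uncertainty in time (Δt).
11.467 as

Using the energy-time uncertainty principle:
ΔEΔt ≥ ℏ/2

The minimum uncertainty in time is:
Δt_min = ℏ/(2ΔE)
Δt_min = (1.055e-34 J·s) / (2 × 4.598e-18 J)
Δt_min = 1.147e-17 s = 11.467 as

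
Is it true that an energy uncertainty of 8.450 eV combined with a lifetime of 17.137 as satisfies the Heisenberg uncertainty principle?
No, it violates the uncertainty relation.

Calculate the product ΔEΔt:
ΔE = 8.450 eV = 1.354e-18 J
ΔEΔt = (1.354e-18 J) × (1.714e-17 s)
ΔEΔt = 2.320e-35 J·s

Compare to the minimum allowed value ℏ/2:
ℏ/2 = 5.273e-35 J·s

Since ΔEΔt = 2.320e-35 J·s < 5.273e-35 J·s = ℏ/2,
this violates the uncertainty relation.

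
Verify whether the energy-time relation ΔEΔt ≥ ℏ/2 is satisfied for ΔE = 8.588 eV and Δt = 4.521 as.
No, it violates the uncertainty relation.

Calculate the product ΔEΔt:
ΔE = 8.588 eV = 1.376e-18 J
ΔEΔt = (1.376e-18 J) × (4.521e-18 s)
ΔEΔt = 6.221e-36 J·s

Compare to the minimum allowed value ℏ/2:
ℏ/2 = 5.273e-35 J·s

Since ΔEΔt = 6.221e-36 J·s < 5.273e-35 J·s = ℏ/2,
this violates the uncertainty relation.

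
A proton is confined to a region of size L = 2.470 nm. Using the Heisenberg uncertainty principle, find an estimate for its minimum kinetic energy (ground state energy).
850.277 neV

Using the uncertainty principle to estimate ground state energy:

1. The position uncertainty is approximately the confinement size:
   Δx ≈ L = 2.470e-09 m

2. From ΔxΔp ≥ ℏ/2, the minimum momentum uncertainty is:
   Δp ≈ ℏ/(2L) = 2.135e-26 kg·m/s

3. The kinetic energy is approximately:
   KE ≈ (Δp)²/(2m) = (2.135e-26)²/(2 × 1.673e-27 kg)
   KE ≈ 1.362e-25 J = 850.277 neV

This is an order-of-magnitude estimate of the ground state energy.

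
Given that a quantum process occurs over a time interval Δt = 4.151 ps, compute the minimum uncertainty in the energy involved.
79.284 μeV

Using the energy-time uncertainty principle:
ΔEΔt ≥ ℏ/2

The minimum uncertainty in energy is:
ΔE_min = ℏ/(2Δt)
ΔE_min = (1.055e-34 J·s) / (2 × 4.151e-12 s)
ΔE_min = 1.270e-23 J = 79.284 μeV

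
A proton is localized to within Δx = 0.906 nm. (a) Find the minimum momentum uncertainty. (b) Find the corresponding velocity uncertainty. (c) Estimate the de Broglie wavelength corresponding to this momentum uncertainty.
(a) Δp_min = 5.820 × 10^-26 kg·m/s
(b) Δv_min = 34.795 m/s
(c) λ_dB = 11.385 nm

Step-by-step:

(a) From the uncertainty principle:
Δp_min = ℏ/(2Δx) = (1.055e-34 J·s)/(2 × 9.060e-10 m) = 5.820e-26 kg·m/s

(b) The velocity uncertainty:
Δv = Δp/m = (5.820e-26 kg·m/s)/(1.673e-27 kg) = 3.480e+01 m/s = 34.795 m/s

(c) The de Broglie wavelength for this momentum:
λ = h/p = (6.626e-34 J·s)/(5.820e-26 kg·m/s) = 1.139e-08 m = 11.385 nm

Note: The de Broglie wavelength is comparable to the localization size, as expected from wave-particle duality.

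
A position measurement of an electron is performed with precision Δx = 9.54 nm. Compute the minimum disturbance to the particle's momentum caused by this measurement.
5.527 × 10^-27 kg·m/s

The uncertainty principle implies that measuring position disturbs momentum:
ΔxΔp ≥ ℏ/2

When we measure position with precision Δx, we necessarily introduce a momentum uncertainty:
Δp ≥ ℏ/(2Δx)
Δp_min = (1.055e-34 J·s) / (2 × 9.540e-09 m)
Δp_min = 5.527e-27 kg·m/s

The more precisely we measure position, the greater the momentum disturbance.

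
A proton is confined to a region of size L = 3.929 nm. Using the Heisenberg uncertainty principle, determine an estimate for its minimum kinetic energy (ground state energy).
336.039 neV

Using the uncertainty principle to estimate ground state energy:

1. The position uncertainty is approximately the confinement size:
   Δx ≈ L = 3.929e-09 m

2. From ΔxΔp ≥ ℏ/2, the minimum momentum uncertainty is:
   Δp ≈ ℏ/(2L) = 1.342e-26 kg·m/s

3. The kinetic energy is approximately:
   KE ≈ (Δp)²/(2m) = (1.342e-26)²/(2 × 1.673e-27 kg)
   KE ≈ 5.384e-26 J = 336.039 neV

This is an order-of-magnitude estimate of the ground state energy.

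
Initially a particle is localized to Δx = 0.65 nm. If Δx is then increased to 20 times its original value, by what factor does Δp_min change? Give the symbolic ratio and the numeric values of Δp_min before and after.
Original Δp_min = 8.112 × 10^-26 kg·m/s; new Δp'_min = 4.056 × 10^-27 kg·m/s; ratio Δp'_min/Δp_min = 1/20.

From the uncertainty principle ΔxΔp ≥ ℏ/2, the minimum momentum uncertainty is Δp_min = ℏ/(2Δx).

Original (Δx = 0.65 nm = 6.500e-10 m):
Δp_min = (1.055e-34 J·s)/(2 × 6.500e-10 m) = 8.112e-26 kg·m/s

When Δx → 20Δx:
Δp'_min = ℏ/(2 × 20Δx) = (1/20) × ℏ/(2Δx) = (1/20) × Δp_min
Δp'_min = 1/20 × 8.112e-26 kg·m/s = 4.056e-27 kg·m/s

Since Δp_min ∝ 1/Δx, when Δx is increased to 20 times its original value, Δp_min decreases to 1/20 of its original value.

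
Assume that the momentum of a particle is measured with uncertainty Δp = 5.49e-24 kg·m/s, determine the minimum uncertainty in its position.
9.604 pm

Using the Heisenberg uncertainty principle:
ΔxΔp ≥ ℏ/2

The minimum uncertainty in position is:
Δx_min = ℏ/(2Δp)
Δx_min = (1.055e-34 J·s) / (2 × 5.490e-24 kg·m/s)
Δx_min = 9.604e-12 m = 9.604 pm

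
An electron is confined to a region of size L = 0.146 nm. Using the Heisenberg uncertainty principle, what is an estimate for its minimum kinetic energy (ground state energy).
446.845 meV

Using the uncertainty principle to estimate ground state energy:

1. The position uncertainty is approximately the confinement size:
   Δx ≈ L = 1.460e-10 m

2. From ΔxΔp ≥ ℏ/2, the minimum momentum uncertainty is:
   Δp ≈ ℏ/(2L) = 3.612e-25 kg·m/s

3. The kinetic energy is approximately:
   KE ≈ (Δp)²/(2m) = (3.612e-25)²/(2 × 9.109e-31 kg)
   KE ≈ 7.159e-20 J = 446.845 meV

This is an order-of-magnitude estimate of the ground state energy.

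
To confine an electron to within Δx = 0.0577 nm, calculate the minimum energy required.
2.861 eV

Localizing a particle requires giving it sufficient momentum uncertainty:

1. From uncertainty principle: Δp ≥ ℏ/(2Δx)
   Δp_min = (1.055e-34 J·s) / (2 × 5.770e-11 m)
   Δp_min = 9.138e-25 kg·m/s

2. This momentum uncertainty corresponds to kinetic energy:
   KE ≈ (Δp)²/(2m) = (9.138e-25)²/(2 × 9.109e-31 kg)
   KE = 4.584e-19 J = 2.861 eV

Tighter localization requires more energy.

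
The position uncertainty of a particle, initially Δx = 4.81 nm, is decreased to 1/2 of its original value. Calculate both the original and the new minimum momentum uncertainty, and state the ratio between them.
Original Δp_min = 1.096 × 10^-26 kg·m/s; new Δp'_min = 2.192 × 10^-26 kg·m/s; ratio Δp'_min/Δp_min = 2.

From the uncertainty principle ΔxΔp ≥ ℏ/2, the minimum momentum uncertainty is Δp_min = ℏ/(2Δx).

Original (Δx = 4.81 nm = 4.810e-09 m):
Δp_min = (1.055e-34 J·s)/(2 × 4.810e-09 m) = 1.096e-26 kg·m/s

When Δx → (1/2)Δx:
Δp'_min = ℏ/(2 × (1/2)Δx) = 2 × ℏ/(2Δx) = 2 × Δp_min
Δp'_min = 2 × 1.096e-26 kg·m/s = 2.192e-26 kg·m/s

Since Δp_min ∝ 1/Δx, when Δx is decreased to 1/2 of its original value, Δp_min increases to 2 times its original value.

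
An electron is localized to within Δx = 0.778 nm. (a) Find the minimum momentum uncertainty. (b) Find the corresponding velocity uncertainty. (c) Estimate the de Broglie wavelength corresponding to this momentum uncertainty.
(a) Δp_min = 6.777 × 10^-26 kg·m/s
(b) Δv_min = 74.401 km/s
(c) λ_dB = 9.777 nm

Step-by-step:

(a) From the uncertainty principle:
Δp_min = ℏ/(2Δx) = (1.055e-34 J·s)/(2 × 7.780e-10 m) = 6.777e-26 kg·m/s

(b) The velocity uncertainty:
Δv = Δp/m = (6.777e-26 kg·m/s)/(9.109e-31 kg) = 7.440e+04 m/s = 74.401 km/s

(c) The de Broglie wavelength for this momentum:
λ = h/p = (6.626e-34 J·s)/(6.777e-26 kg·m/s) = 9.777e-09 m = 9.777 nm

Note: The de Broglie wavelength is comparable to the localization size, as expected from wave-particle duality.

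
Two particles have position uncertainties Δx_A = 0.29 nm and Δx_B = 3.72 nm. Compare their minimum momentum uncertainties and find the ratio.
Particle A has the larger minimum momentum uncertainty, by a factor of 12.83.

For each particle, the minimum momentum uncertainty is Δp_min = ℏ/(2Δx):

Particle A: Δp_A = ℏ/(2×2.900e-10 m) = 1.818e-25 kg·m/s
Particle B: Δp_B = ℏ/(2×3.720e-09 m) = 1.417e-26 kg·m/s

Ratio: Δp_A/Δp_B = 12.83

Since Δp_min ∝ 1/Δx, the particle with smaller position uncertainty (A) has larger momentum uncertainty.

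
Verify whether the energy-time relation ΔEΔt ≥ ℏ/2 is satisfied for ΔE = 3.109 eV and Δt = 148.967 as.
Yes, it satisfies the uncertainty relation.

Calculate the product ΔEΔt:
ΔE = 3.109 eV = 4.981e-19 J
ΔEΔt = (4.981e-19 J) × (1.490e-16 s)
ΔEΔt = 7.420e-35 J·s

Compare to the minimum allowed value ℏ/2:
ℏ/2 = 5.273e-35 J·s

Since ΔEΔt = 7.420e-35 J·s ≥ 5.273e-35 J·s = ℏ/2,
this satisfies the uncertainty relation.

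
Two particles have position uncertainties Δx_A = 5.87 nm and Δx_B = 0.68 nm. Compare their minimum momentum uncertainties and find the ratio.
Particle B has the larger minimum momentum uncertainty, by a factor of 8.63.

For each particle, the minimum momentum uncertainty is Δp_min = ℏ/(2Δx):

Particle A: Δp_A = ℏ/(2×5.870e-09 m) = 8.983e-27 kg·m/s
Particle B: Δp_B = ℏ/(2×6.800e-10 m) = 7.754e-26 kg·m/s

Ratio: Δp_B/Δp_A = 8.63

Since Δp_min ∝ 1/Δx, the particle with smaller position uncertainty (B) has larger momentum uncertainty.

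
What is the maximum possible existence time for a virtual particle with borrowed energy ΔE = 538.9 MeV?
6.107 × 10^-25 s

Using the energy-time uncertainty principle:
ΔEΔt ≥ ℏ/2

For a virtual particle borrowing energy ΔE, the maximum lifetime is:
Δt_max = ℏ/(2ΔE)

Converting energy:
ΔE = 538.9 MeV = 8.634e-11 J

Δt_max = (1.055e-34 J·s) / (2 × 8.634e-11 J)
Δt_max = 6.107e-25 s = 6.107 × 10^-25 s

Virtual particles with higher borrowed energy exist for shorter times.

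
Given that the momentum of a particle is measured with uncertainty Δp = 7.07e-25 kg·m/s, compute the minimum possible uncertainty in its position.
74.581 pm

Using the Heisenberg uncertainty principle:
ΔxΔp ≥ ℏ/2

The minimum uncertainty in position is:
Δx_min = ℏ/(2Δp)
Δx_min = (1.055e-34 J·s) / (2 × 7.070e-25 kg·m/s)
Δx_min = 7.458e-11 m = 74.581 pm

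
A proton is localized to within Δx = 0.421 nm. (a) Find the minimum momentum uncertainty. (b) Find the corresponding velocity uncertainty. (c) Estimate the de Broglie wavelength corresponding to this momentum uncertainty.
(a) Δp_min = 1.252 × 10^-25 kg·m/s
(b) Δv_min = 74.880 m/s
(c) λ_dB = 5.290 nm

Step-by-step:

(a) From the uncertainty principle:
Δp_min = ℏ/(2Δx) = (1.055e-34 J·s)/(2 × 4.210e-10 m) = 1.252e-25 kg·m/s

(b) The velocity uncertainty:
Δv = Δp/m = (1.252e-25 kg·m/s)/(1.673e-27 kg) = 7.488e+01 m/s = 74.880 m/s

(c) The de Broglie wavelength for this momentum:
λ = h/p = (6.626e-34 J·s)/(1.252e-25 kg·m/s) = 5.290e-09 m = 5.290 nm

Note: The de Broglie wavelength is comparable to the localization size, as expected from wave-particle duality.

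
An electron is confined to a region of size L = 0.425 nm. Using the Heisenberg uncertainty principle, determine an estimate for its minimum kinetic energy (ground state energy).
52.733 meV

Using the uncertainty principle to estimate ground state energy:

1. The position uncertainty is approximately the confinement size:
   Δx ≈ L = 4.250e-10 m

2. From ΔxΔp ≥ ℏ/2, the minimum momentum uncertainty is:
   Δp ≈ ℏ/(2L) = 1.241e-25 kg·m/s

3. The kinetic energy is approximately:
   KE ≈ (Δp)²/(2m) = (1.241e-25)²/(2 × 9.109e-31 kg)
   KE ≈ 8.449e-21 J = 52.733 meV

This is an order-of-magnitude estimate of the ground state energy.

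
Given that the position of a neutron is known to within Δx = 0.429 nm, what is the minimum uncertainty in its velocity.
73.383 m/s

Using the Heisenberg uncertainty principle and Δp = mΔv:
ΔxΔp ≥ ℏ/2
Δx(mΔv) ≥ ℏ/2

The minimum uncertainty in velocity is:
Δv_min = ℏ/(2mΔx)
Δv_min = (1.055e-34 J·s) / (2 × 1.675e-27 kg × 4.290e-10 m)
Δv_min = 7.338e+01 m/s = 73.383 m/s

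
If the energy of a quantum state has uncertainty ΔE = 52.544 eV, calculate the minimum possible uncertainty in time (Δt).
6.263 as

Using the energy-time uncertainty principle:
ΔEΔt ≥ ℏ/2

The minimum uncertainty in time is:
Δt_min = ℏ/(2ΔE)
Δt_min = (1.055e-34 J·s) / (2 × 8.418e-18 J)
Δt_min = 6.263e-18 s = 6.263 as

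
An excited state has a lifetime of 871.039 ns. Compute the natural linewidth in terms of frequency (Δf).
91.359 kHz

Using the energy-time uncertainty principle and E = hf:
ΔEΔt ≥ ℏ/2
hΔf·Δt ≥ ℏ/2

The minimum frequency uncertainty is:
Δf = ℏ/(2hτ) = 1/(4πτ)
Δf = 1/(4π × 8.710e-07 s)
Δf = 9.136e+04 Hz = 91.359 kHz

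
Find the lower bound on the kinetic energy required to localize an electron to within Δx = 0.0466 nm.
4.386 eV

Localizing a particle requires giving it sufficient momentum uncertainty:

1. From uncertainty principle: Δp ≥ ℏ/(2Δx)
   Δp_min = (1.055e-34 J·s) / (2 × 4.660e-11 m)
   Δp_min = 1.132e-24 kg·m/s

2. This momentum uncertainty corresponds to kinetic energy:
   KE ≈ (Δp)²/(2m) = (1.132e-24)²/(2 × 9.109e-31 kg)
   KE = 7.028e-19 J = 4.386 eV

Tighter localization requires more energy.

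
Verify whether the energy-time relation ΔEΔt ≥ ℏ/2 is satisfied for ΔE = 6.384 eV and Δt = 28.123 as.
No, it violates the uncertainty relation.

Calculate the product ΔEΔt:
ΔE = 6.384 eV = 1.023e-18 J
ΔEΔt = (1.023e-18 J) × (2.812e-17 s)
ΔEΔt = 2.877e-35 J·s

Compare to the minimum allowed value ℏ/2:
ℏ/2 = 5.273e-35 J·s

Since ΔEΔt = 2.877e-35 J·s < 5.273e-35 J·s = ℏ/2,
this violates the uncertainty relation.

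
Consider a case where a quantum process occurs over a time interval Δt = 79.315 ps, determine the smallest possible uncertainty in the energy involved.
4.149 μeV

Using the energy-time uncertainty principle:
ΔEΔt ≥ ℏ/2

The minimum uncertainty in energy is:
ΔE_min = ℏ/(2Δt)
ΔE_min = (1.055e-34 J·s) / (2 × 7.931e-11 s)
ΔE_min = 6.648e-25 J = 4.149 μeV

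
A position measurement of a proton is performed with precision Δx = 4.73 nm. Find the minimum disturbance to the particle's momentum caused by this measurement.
1.115 × 10^-26 kg·m/s

The uncertainty principle implies that measuring position disturbs momentum:
ΔxΔp ≥ ℏ/2

When we measure position with precision Δx, we necessarily introduce a momentum uncertainty:
Δp ≥ ℏ/(2Δx)
Δp_min = (1.055e-34 J·s) / (2 × 4.730e-09 m)
Δp_min = 1.115e-26 kg·m/s

The more precisely we measure position, the greater the momentum disturbance.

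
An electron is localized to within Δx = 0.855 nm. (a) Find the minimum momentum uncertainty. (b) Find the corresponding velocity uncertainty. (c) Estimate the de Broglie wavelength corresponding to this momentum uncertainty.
(a) Δp_min = 6.167 × 10^-26 kg·m/s
(b) Δv_min = 67.700 km/s
(c) λ_dB = 10.744 nm

Step-by-step:

(a) From the uncertainty principle:
Δp_min = ℏ/(2Δx) = (1.055e-34 J·s)/(2 × 8.550e-10 m) = 6.167e-26 kg·m/s

(b) The velocity uncertainty:
Δv = Δp/m = (6.167e-26 kg·m/s)/(9.109e-31 kg) = 6.770e+04 m/s = 67.700 km/s

(c) The de Broglie wavelength for this momentum:
λ = h/p = (6.626e-34 J·s)/(6.167e-26 kg·m/s) = 1.074e-08 m = 10.744 nm

Note: The de Broglie wavelength is comparable to the localization size, as expected from wave-particle duality.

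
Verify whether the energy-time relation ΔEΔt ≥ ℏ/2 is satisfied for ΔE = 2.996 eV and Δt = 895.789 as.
Yes, it satisfies the uncertainty relation.

Calculate the product ΔEΔt:
ΔE = 2.996 eV = 4.800e-19 J
ΔEΔt = (4.800e-19 J) × (8.958e-16 s)
ΔEΔt = 4.300e-34 J·s

Compare to the minimum allowed value ℏ/2:
ℏ/2 = 5.273e-35 J·s

Since ΔEΔt = 4.300e-34 J·s ≥ 5.273e-35 J·s = ℏ/2,
this satisfies the uncertainty relation.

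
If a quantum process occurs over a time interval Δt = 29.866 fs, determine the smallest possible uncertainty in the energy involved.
11.019 meV

Using the energy-time uncertainty principle:
ΔEΔt ≥ ℏ/2

The minimum uncertainty in energy is:
ΔE_min = ℏ/(2Δt)
ΔE_min = (1.055e-34 J·s) / (2 × 2.987e-14 s)
ΔE_min = 1.766e-21 J = 11.019 meV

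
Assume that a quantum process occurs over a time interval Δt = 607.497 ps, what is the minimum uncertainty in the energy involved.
541.741 neV

Using the energy-time uncertainty principle:
ΔEΔt ≥ ℏ/2

The minimum uncertainty in energy is:
ΔE_min = ℏ/(2Δt)
ΔE_min = (1.055e-34 J·s) / (2 × 6.075e-10 s)
ΔE_min = 8.680e-26 J = 541.741 neV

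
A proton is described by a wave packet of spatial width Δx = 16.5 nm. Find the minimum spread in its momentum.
3.196 × 10^-27 kg·m/s

For a wave packet, the spatial width Δx and momentum spread Δp are related by the uncertainty principle:
ΔxΔp ≥ ℏ/2

The minimum momentum spread is:
Δp_min = ℏ/(2Δx)
Δp_min = (1.055e-34 J·s) / (2 × 1.650e-08 m)
Δp_min = 3.196e-27 kg·m/s

A wave packet cannot have both a well-defined position and well-defined momentum.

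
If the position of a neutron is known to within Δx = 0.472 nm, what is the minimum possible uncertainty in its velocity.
66.697 m/s

Using the Heisenberg uncertainty principle and Δp = mΔv:
ΔxΔp ≥ ℏ/2
Δx(mΔv) ≥ ℏ/2

The minimum uncertainty in velocity is:
Δv_min = ℏ/(2mΔx)
Δv_min = (1.055e-34 J·s) / (2 × 1.675e-27 kg × 4.720e-10 m)
Δv_min = 6.670e+01 m/s = 66.697 m/s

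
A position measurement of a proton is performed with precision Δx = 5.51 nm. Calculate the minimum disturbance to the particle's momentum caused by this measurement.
9.570 × 10^-27 kg·m/s

The uncertainty principle implies that measuring position disturbs momentum:
ΔxΔp ≥ ℏ/2

When we measure position with precision Δx, we necessarily introduce a momentum uncertainty:
Δp ≥ ℏ/(2Δx)
Δp_min = (1.055e-34 J·s) / (2 × 5.510e-09 m)
Δp_min = 9.570e-27 kg·m/s

The more precisely we measure position, the greater the momentum disturbance.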